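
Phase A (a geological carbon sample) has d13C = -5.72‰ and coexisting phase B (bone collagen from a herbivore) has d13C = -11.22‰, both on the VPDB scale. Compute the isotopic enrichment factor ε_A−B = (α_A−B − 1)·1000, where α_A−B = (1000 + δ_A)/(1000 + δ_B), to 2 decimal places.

α_A−B = (1000 + -5.72) / (1000 + -11.22) = 994.28 / 988.78 = 1.005562
ε_A−B = (1.005562 − 1) × 1000 = 5.562‰
(The approximation ε ≈ δ_A − δ_B would give 5.50‰.)

5.56‰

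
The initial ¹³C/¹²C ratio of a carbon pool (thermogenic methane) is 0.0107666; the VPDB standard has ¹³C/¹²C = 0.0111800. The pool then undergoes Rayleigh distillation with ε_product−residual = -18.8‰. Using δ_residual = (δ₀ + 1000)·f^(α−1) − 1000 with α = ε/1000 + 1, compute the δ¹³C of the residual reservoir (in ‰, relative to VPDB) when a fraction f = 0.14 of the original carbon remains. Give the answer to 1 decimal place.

-0.7‰

δ₀ = (0.0107666/0.0111800 − 1)×1000 = (0.963023 − 1)×1000 = -36.977‰
α − 1 = ε/1000 = -0.0188
f^(α−1) = 0.14^(-0.0188) = 1.037655
δ_res = (-36.977 + 1000) × 1.037655 − 1000 = 999.285 − 1000 = -0.71‰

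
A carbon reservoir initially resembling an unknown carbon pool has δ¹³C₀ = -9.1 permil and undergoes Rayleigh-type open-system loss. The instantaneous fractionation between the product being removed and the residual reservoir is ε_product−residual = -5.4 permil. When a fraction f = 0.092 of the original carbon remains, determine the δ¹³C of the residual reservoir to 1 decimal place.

3.7 permil

Rayleigh residual: δ_res = (δ₀ + 1000)·f^(α−1) − 1000
α = ε/1000 + 1 = 0.99460, so α − 1 = -0.00540
f^(α−1) = 0.092^(-0.00540) = 1.012968
δ_res = (-9.1 + 1000) × 1.012968 − 1000 = 1003.750 − 1000 = 3.75 permil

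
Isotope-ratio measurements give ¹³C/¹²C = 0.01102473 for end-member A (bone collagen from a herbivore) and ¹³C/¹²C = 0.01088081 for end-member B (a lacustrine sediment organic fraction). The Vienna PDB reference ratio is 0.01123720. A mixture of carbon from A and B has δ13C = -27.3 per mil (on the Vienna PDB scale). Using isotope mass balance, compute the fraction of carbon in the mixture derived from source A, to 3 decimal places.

0.345

δ_A = (0.01102473/0.01123720 − 1)×1000 = (0.981092 − 1)×1000 = -18.908 per mil
δ_B = (0.01088081/0.01123720 − 1)×1000 = (0.968285 − 1)×1000 = -31.715 per mil
f_A = (δ_mix − δ_B)/(δ_A − δ_B) = (-27.3 − (-31.715))/(-18.908 − (-31.715))
f_A = 4.415 / 12.807 = 0.3447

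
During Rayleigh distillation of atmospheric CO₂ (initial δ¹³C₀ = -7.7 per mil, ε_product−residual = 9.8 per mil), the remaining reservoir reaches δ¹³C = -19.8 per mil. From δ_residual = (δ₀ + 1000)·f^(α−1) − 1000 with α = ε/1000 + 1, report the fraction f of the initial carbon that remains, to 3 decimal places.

0.286

α − 1 = ε/1000 = 0.0098
(δ_res + 1000)/(δ₀ + 1000) = (-19.8 + 1000)/(-7.7 + 1000) = 980.2/992.3 = 0.987806
f = 0.987806^(1/0.0098) = exp(ln(0.987806)/0.0098) = exp(-0.01227/0.0098)
f = exp(-1.2519) = 0.2860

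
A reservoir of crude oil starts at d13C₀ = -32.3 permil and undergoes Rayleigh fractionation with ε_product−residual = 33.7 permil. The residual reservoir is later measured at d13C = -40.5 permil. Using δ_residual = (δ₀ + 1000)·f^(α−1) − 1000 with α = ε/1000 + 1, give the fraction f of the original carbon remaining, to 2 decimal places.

0.78

α − 1 = ε/1000 = 0.0337
(δ_res + 1000)/(δ₀ + 1000) = (-40.5 + 1000)/(-32.3 + 1000) = 959.5/967.7 = 0.991526
f = 0.991526^(1/0.0337) = exp(ln(0.991526)/0.0337) = exp(-0.00851/0.0337)
f = exp(-0.2525) = 0.7768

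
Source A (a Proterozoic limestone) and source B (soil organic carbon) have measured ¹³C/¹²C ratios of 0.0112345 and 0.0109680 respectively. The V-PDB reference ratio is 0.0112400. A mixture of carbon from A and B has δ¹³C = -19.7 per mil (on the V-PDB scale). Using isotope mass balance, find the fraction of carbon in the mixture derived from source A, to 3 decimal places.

0.190

δ_A = (0.0112345/0.0112400 − 1)×1000 = (0.999511 − 1)×1000 = -0.489 per mil
δ_B = (0.0109680/0.0112400 − 1)×1000 = (0.975801 − 1)×1000 = -24.199 per mil
f_A = (δ_mix − δ_B)/(δ_A − δ_B) = (-19.7 − (-24.199))/(-0.489 − (-24.199))
f_A = 4.499 / 23.710 = 0.1898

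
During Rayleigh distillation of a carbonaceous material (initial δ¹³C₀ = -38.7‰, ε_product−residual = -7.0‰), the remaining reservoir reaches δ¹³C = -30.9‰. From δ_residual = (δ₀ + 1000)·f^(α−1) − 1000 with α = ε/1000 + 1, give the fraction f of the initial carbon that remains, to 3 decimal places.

0.315

α − 1 = ε/1000 = -0.0070
(δ_res + 1000)/(δ₀ + 1000) = (-30.9 + 1000)/(-38.7 + 1000) = 969.1/961.3 = 1.008114
f = 1.008114^(1/-0.0070) = exp(ln(1.008114)/-0.0070) = exp(0.00808/-0.0070)
f = exp(-1.1545) = 0.3152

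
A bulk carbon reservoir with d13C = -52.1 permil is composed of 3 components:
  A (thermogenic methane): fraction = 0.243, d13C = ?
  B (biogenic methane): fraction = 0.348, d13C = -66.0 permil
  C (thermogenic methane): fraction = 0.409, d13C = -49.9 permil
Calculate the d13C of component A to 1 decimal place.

-35.9 permil

Isotope mass balance: δ_bulk = Σ fᵢ·δᵢ.
-52.1 = 0.243×δ_A + 0.348×(-66.0) + 0.409×(-49.9)
0.243·δ_A = -52.1 − (-43.377) = -8.723
δ_A = -8.723 / 0.243 = -35.90 permil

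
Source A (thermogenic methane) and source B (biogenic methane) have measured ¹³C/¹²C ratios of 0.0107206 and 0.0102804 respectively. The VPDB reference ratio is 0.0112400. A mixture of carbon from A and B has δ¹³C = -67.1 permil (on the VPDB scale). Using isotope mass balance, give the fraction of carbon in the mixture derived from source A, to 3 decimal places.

0.467

δ_A = (0.0107206/0.0112400 − 1)×1000 = (0.953790 − 1)×1000 = -46.210 permil
δ_B = (0.0102804/0.0112400 − 1)×1000 = (0.914626 − 1)×1000 = -85.374 permil
f_A = (δ_mix − δ_B)/(δ_A − δ_B) = (-67.1 − (-85.374))/(-46.210 − (-85.374))
f_A = 18.274 / 39.164 = 0.4666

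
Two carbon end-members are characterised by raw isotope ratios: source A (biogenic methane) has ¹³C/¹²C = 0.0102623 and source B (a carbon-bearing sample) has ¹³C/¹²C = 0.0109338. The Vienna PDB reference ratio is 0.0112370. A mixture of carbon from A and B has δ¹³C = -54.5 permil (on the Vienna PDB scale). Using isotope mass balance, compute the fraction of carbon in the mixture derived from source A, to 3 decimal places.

δ_A = (0.0102623/0.0112370 − 1)×1000 = (0.913260 − 1)×1000 = -86.740 permil
δ_B = (0.0109338/0.0112370 − 1)×1000 = (0.973018 − 1)×1000 = -26.982 permil
f_A = (δ_mix − δ_B)/(δ_A − δ_B) = (-54.5 − (-26.982))/(-86.740 − (-26.982))
f_A = -27.518 / -59.758 = 0.4605

0.460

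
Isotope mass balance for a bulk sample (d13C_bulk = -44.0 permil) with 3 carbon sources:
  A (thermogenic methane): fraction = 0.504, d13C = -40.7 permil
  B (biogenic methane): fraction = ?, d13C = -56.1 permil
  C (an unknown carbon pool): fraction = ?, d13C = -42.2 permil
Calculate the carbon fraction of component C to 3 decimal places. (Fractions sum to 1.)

Let f_C and f_B be the unknown fractions; fractions sum to 1 so f_C + f_B = 0.496.
Mass balance: Σ fᵢ·δᵢ = δ_bulk ⇒ f_C·(-42.2) + f_B·(-56.1) = -44.0 − (-20.513) = -23.487
Substitute f_B = 0.496 − f_C:
f_C·(-42.2 − -56.1) = -23.487 − 0.496×(-56.1) = 4.338
f_C = 4.338 / 13.9 = 0.3121

0.312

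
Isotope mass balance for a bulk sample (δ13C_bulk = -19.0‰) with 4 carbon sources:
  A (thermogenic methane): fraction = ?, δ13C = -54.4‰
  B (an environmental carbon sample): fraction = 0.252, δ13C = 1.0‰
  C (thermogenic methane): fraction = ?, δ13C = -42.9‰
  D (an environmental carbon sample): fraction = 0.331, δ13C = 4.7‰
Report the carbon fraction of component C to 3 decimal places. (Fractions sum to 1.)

0.163

Let f_C and f_A be the unknown fractions; fractions sum to 1 so f_C + f_A = 0.417.
Mass balance: Σ fᵢ·δᵢ = δ_bulk ⇒ f_C·(-42.9) + f_A·(-54.4) = -19.0 − (1.808) = -20.808
Substitute f_A = 0.417 − f_C:
f_C·(-42.9 − -54.4) = -20.808 − 0.417×(-54.4) = 1.877
f_C = 1.877 / 11.5 = 0.1632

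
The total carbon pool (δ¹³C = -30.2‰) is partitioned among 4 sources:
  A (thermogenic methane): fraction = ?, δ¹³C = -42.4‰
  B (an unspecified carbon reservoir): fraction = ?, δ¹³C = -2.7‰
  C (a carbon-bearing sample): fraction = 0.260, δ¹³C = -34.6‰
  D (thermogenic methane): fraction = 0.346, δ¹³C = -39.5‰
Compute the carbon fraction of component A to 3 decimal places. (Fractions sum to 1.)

0.163

Let f_A and f_B be the unknown fractions; fractions sum to 1 so f_A + f_B = 0.394.
Mass balance: Σ fᵢ·δᵢ = δ_bulk ⇒ f_A·(-42.4) + f_B·(-2.7) = -30.2 − (-22.663) = -7.537
Substitute f_B = 0.394 − f_A:
f_A·(-42.4 − -2.7) = -7.537 − 0.394×(-2.7) = -6.473
f_A = -6.473 / -39.7 = 0.1631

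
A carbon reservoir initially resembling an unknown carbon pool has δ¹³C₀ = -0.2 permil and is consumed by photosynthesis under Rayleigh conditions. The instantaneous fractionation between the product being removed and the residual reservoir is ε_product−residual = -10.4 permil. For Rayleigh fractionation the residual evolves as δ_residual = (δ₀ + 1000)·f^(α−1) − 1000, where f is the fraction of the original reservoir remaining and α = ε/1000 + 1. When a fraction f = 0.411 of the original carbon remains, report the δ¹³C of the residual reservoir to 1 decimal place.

9.1 permil

Rayleigh residual: δ_res = (δ₀ + 1000)·f^(α−1) − 1000
α = ε/1000 + 1 = 0.98960, so α − 1 = -0.01040
f^(α−1) = 0.411^(-0.01040) = 1.009290
δ_res = (-0.2 + 1000) × 1.009290 − 1000 = 1009.088 − 1000 = 9.09 permil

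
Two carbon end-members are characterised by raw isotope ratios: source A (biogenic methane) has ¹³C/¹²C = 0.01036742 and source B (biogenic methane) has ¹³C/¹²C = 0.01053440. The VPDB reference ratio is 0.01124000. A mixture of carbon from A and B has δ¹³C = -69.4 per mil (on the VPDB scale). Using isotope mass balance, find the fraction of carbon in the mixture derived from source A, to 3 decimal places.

0.446

δ_A = (0.01036742/0.01124000 − 1)×1000 = (0.922368 − 1)×1000 = -77.632 per mil
δ_B = (0.01053440/0.01124000 − 1)×1000 = (0.937224 − 1)×1000 = -62.776 per mil
f_A = (δ_mix − δ_B)/(δ_A − δ_B) = (-69.4 − (-62.776))/(-77.632 − (-62.776))
f_A = -6.624 / -14.856 = 0.4459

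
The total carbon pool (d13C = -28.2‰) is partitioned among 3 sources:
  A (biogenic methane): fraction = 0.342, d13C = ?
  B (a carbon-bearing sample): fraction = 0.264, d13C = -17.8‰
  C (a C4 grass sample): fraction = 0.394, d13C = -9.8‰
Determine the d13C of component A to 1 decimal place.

-57.4‰

Isotope mass balance: δ_bulk = Σ fᵢ·δᵢ.
-28.2 = 0.342×δ_A + 0.264×(-17.8) + 0.394×(-9.8)
0.342·δ_A = -28.2 − (-8.560) = -19.640
δ_A = -19.640 / 0.342 = -57.43‰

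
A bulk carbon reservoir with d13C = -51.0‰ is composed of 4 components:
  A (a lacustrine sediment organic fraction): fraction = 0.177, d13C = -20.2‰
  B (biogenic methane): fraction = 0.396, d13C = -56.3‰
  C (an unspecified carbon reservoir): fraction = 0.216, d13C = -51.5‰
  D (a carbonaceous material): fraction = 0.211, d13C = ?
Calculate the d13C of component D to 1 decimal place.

-66.4‰

Isotope mass balance: δ_bulk = Σ fᵢ·δᵢ.
-51.0 = 0.177×(-20.2) + 0.396×(-56.3) + 0.216×(-51.5) + 0.211×δ_D
0.211·δ_D = -51.0 − (-36.994) = -14.006
δ_D = -14.006 / 0.211 = -66.38‰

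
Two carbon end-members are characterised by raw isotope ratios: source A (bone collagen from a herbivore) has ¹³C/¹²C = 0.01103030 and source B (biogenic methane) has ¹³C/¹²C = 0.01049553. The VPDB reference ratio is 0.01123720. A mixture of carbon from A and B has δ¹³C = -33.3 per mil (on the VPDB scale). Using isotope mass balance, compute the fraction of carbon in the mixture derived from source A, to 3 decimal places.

δ_A = (0.01103030/0.01123720 − 1)×1000 = (0.981588 − 1)×1000 = -18.412 per mil
δ_B = (0.01049553/0.01123720 − 1)×1000 = (0.933999 − 1)×1000 = -66.001 per mil
f_A = (δ_mix − δ_B)/(δ_A − δ_B) = (-33.3 − (-66.001))/(-18.412 − (-66.001))
f_A = 32.701 / 47.589 = 0.6872

0.687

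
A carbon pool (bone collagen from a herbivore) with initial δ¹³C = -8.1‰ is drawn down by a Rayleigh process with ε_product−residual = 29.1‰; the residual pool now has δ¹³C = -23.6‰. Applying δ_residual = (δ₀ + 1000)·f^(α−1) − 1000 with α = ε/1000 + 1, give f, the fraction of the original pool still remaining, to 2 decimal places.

α − 1 = ε/1000 = 0.0291
(δ_res + 1000)/(δ₀ + 1000) = (-23.6 + 1000)/(-8.1 + 1000) = 976.4/991.9 = 0.984373
f = 0.984373^(1/0.0291) = exp(ln(0.984373)/0.0291) = exp(-0.01575/0.0291)
f = exp(-0.5412) = 0.5820

0.58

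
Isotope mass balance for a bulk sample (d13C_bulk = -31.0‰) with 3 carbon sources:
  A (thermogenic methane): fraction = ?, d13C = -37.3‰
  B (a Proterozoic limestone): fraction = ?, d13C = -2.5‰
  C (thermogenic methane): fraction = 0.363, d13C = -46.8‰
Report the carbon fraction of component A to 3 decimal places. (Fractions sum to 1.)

0.357

Let f_A and f_B be the unknown fractions; fractions sum to 1 so f_A + f_B = 0.637.
Mass balance: Σ fᵢ·δᵢ = δ_bulk ⇒ f_A·(-37.3) + f_B·(-2.5) = -31.0 − (-16.988) = -14.012
Substitute f_B = 0.637 − f_A:
f_A·(-37.3 − -2.5) = -14.012 − 0.637×(-2.5) = -12.419
f_A = -12.419 / -34.8 = 0.3569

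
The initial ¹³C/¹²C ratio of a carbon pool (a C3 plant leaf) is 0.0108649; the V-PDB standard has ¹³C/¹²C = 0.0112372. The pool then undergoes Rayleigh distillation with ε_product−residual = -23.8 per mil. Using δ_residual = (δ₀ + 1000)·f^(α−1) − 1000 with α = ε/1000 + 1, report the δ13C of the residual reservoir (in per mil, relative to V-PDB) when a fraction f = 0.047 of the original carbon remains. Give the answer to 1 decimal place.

δ₀ = (0.0108649/0.0112372 − 1)×1000 = (0.966869 − 1)×1000 = -33.131 per mil
α − 1 = ε/1000 = -0.0238
f^(α−1) = 0.047^(-0.0238) = 1.075484
δ_res = (-33.131 + 1000) × 1.075484 − 1000 = 1039.852 − 1000 = 39.85 per mil

39.9 per mil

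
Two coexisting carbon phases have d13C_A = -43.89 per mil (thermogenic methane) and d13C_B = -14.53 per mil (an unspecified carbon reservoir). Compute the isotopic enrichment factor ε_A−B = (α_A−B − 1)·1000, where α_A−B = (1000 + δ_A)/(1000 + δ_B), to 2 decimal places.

α_A−B = (1000 + -43.89) / (1000 + -14.53) = 956.11 / 985.47 = 0.970207
ε_A−B = (0.970207 − 1) × 1000 = -29.793 per mil
(The approximation ε ≈ δ_A − δ_B would give -29.36 per mil.)

-29.79 per mil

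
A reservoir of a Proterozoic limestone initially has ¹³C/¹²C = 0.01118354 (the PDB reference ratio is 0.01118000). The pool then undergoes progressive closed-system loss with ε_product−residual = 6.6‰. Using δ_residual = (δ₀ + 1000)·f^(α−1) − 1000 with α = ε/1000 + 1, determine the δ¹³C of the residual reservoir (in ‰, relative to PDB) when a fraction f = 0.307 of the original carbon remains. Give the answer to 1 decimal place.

-7.4‰

δ₀ = (0.01118354/0.01118000 − 1)×1000 = (1.000317 − 1)×1000 = 0.317‰
α − 1 = ε/1000 = 0.0066
f^(α−1) = 0.307^(0.0066) = 0.992236
δ_res = (0.317 + 1000) × 0.992236 − 1000 = 992.550 − 1000 = -7.45‰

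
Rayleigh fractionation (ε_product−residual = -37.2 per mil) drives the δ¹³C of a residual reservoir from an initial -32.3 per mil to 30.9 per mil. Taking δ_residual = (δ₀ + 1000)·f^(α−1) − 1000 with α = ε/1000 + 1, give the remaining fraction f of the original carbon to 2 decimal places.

0.18

α − 1 = ε/1000 = -0.0372
(δ_res + 1000)/(δ₀ + 1000) = (30.9 + 1000)/(-32.3 + 1000) = 1030.9/967.7 = 1.065309
f = 1.065309^(1/-0.0372) = exp(ln(1.065309)/-0.0372) = exp(0.06327/-0.0372)
f = exp(-1.7007) = 0.1826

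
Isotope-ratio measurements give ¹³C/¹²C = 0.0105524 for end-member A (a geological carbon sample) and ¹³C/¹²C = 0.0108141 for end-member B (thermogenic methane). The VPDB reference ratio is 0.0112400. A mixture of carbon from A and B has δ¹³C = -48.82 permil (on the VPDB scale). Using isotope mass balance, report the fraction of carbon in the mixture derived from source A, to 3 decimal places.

0.469

δ_A = (0.0105524/0.0112400 − 1)×1000 = (0.938826 − 1)×1000 = -61.174 permil
δ_B = (0.0108141/0.0112400 − 1)×1000 = (0.962109 − 1)×1000 = -37.891 permil
f_A = (δ_mix − δ_B)/(δ_A − δ_B) = (-48.82 − (-37.891))/(-61.174 − (-37.891))
f_A = -10.929 / -23.283 = 0.4694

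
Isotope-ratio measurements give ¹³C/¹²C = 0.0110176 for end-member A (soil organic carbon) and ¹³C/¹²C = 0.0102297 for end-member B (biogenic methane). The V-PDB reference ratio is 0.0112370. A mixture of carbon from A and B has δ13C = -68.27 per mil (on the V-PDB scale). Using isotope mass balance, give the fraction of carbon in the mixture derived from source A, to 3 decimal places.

0.305

δ_A = (0.0110176/0.0112370 − 1)×1000 = (0.980475 − 1)×1000 = -19.525 per mil
δ_B = (0.0102297/0.0112370 − 1)×1000 = (0.910359 − 1)×1000 = -89.641 per mil
f_A = (δ_mix − δ_B)/(δ_A − δ_B) = (-68.27 − (-89.641))/(-19.525 − (-89.641))
f_A = 21.371 / 70.117 = 0.3048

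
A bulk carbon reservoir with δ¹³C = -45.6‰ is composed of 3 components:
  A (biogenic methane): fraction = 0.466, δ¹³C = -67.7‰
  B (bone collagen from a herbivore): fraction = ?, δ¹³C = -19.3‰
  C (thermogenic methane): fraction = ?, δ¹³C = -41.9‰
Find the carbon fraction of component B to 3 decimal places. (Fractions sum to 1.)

Let f_B and f_C be the unknown fractions; fractions sum to 1 so f_B + f_C = 0.534.
Mass balance: Σ fᵢ·δᵢ = δ_bulk ⇒ f_B·(-19.3) + f_C·(-41.9) = -45.6 − (-31.548) = -14.052
Substitute f_C = 0.534 − f_B:
f_B·(-19.3 − -41.9) = -14.052 − 0.534×(-41.9) = 8.323
f_B = 8.323 / 22.6 = 0.3683

0.368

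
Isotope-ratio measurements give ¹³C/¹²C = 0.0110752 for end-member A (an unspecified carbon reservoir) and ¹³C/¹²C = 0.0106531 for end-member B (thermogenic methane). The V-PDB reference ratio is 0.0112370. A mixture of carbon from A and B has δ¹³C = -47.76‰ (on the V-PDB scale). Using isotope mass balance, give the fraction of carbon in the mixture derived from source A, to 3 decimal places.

δ_A = (0.0110752/0.0112370 − 1)×1000 = (0.985601 − 1)×1000 = -14.399‰
δ_B = (0.0106531/0.0112370 − 1)×1000 = (0.948038 − 1)×1000 = -51.962‰
f_A = (δ_mix − δ_B)/(δ_A − δ_B) = (-47.76 − (-51.962))/(-14.399 − (-51.962))
f_A = 4.202 / 37.563 = 0.1119

0.112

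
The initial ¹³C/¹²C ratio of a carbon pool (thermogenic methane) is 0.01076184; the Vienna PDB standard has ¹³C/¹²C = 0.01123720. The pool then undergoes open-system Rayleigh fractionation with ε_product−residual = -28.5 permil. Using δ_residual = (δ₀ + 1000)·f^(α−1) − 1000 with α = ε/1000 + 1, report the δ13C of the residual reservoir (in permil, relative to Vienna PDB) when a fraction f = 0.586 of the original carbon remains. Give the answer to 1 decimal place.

δ₀ = (0.01076184/0.01123720 − 1)×1000 = (0.957698 − 1)×1000 = -42.302 permil
α − 1 = ε/1000 = -0.0285
f^(α−1) = 0.586^(-0.0285) = 1.015348
δ_res = (-42.302 + 1000) × 1.015348 − 1000 = 972.396 − 1000 = -27.60 permil

-27.6 permil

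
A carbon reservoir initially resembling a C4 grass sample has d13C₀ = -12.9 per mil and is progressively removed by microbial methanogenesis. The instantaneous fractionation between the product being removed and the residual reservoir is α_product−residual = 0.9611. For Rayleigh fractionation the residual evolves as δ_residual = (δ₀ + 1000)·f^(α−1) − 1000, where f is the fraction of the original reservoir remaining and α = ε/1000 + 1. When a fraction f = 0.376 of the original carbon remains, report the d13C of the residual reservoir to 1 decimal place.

25.4 per mil

Rayleigh residual: δ_res = (δ₀ + 1000)·f^(α−1) − 1000
α − 1 = -0.03890
f^(α−1) = 0.376^(-0.03890) = 1.038784
δ_res = (-12.9 + 1000) × 1.038784 − 1000 = 1025.384 − 1000 = 25.38 per mil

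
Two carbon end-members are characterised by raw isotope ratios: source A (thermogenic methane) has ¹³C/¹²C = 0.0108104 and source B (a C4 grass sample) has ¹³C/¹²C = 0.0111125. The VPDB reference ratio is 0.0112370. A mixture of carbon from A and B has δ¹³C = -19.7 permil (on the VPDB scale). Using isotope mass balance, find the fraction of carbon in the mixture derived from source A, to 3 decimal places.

δ_A = (0.0108104/0.0112370 − 1)×1000 = (0.962036 − 1)×1000 = -37.964 permil
δ_B = (0.0111125/0.0112370 − 1)×1000 = (0.988921 − 1)×1000 = -11.079 permil
f_A = (δ_mix − δ_B)/(δ_A − δ_B) = (-19.7 − (-11.079))/(-37.964 − (-11.079))
f_A = -8.621 / -26.884 = 0.3207

0.321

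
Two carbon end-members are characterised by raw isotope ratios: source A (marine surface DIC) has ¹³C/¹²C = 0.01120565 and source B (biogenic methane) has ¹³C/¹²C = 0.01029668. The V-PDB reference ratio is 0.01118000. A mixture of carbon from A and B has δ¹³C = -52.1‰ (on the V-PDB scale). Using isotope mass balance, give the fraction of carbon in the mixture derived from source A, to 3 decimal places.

δ_A = (0.01120565/0.01118000 − 1)×1000 = (1.002294 − 1)×1000 = 2.294‰
δ_B = (0.01029668/0.01118000 − 1)×1000 = (0.920991 − 1)×1000 = -79.009‰
f_A = (δ_mix − δ_B)/(δ_A − δ_B) = (-52.1 − (-79.009))/(2.294 − (-79.009))
f_A = 26.909 / 81.303 = 0.3310

0.331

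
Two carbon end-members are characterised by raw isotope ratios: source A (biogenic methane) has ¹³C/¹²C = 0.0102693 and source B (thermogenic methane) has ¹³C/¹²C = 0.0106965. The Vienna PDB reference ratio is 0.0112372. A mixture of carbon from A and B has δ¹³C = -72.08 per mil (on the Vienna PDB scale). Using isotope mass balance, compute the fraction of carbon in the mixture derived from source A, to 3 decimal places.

0.630

δ_A = (0.0102693/0.0112372 − 1)×1000 = (0.913866 − 1)×1000 = -86.134 per mil
δ_B = (0.0106965/0.0112372 − 1)×1000 = (0.951883 − 1)×1000 = -48.117 per mil
f_A = (δ_mix − δ_B)/(δ_A − δ_B) = (-72.08 − (-48.117))/(-86.134 − (-48.117))
f_A = -23.963 / -38.017 = 0.6303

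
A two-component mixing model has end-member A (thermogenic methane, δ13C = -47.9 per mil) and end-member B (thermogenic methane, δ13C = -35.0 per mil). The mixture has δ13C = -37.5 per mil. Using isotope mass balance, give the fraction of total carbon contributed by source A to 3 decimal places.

δ_mix = f_A·δ_A + (1 − f_A)·δ_B  ⇒  f_A = (δ_mix − δ_B)/(δ_A − δ_B)
f_A = (-37.5 − (-35.0)) / (-47.9 − (-35.0))
f_A = -2.5 / -12.9 = 0.1938

0.194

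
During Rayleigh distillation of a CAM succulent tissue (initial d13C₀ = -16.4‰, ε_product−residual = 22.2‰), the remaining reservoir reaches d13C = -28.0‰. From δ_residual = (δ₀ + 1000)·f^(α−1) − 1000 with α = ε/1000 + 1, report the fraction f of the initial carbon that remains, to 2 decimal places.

α − 1 = ε/1000 = 0.0222
(δ_res + 1000)/(δ₀ + 1000) = (-28.0 + 1000)/(-16.4 + 1000) = 972.0/983.6 = 0.988207
f = 0.988207^(1/0.0222) = exp(ln(0.988207)/0.0222) = exp(-0.01186/0.0222)
f = exp(-0.5344) = 0.5860

0.59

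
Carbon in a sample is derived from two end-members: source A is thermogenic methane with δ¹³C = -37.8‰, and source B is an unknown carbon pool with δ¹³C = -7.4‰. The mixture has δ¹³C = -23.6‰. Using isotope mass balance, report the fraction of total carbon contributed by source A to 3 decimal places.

0.533

δ_mix = f_A·δ_A + (1 − f_A)·δ_B  ⇒  f_A = (δ_mix − δ_B)/(δ_A − δ_B)
f_A = (-23.6 − (-7.4)) / (-37.8 − (-7.4))
f_A = -16.2 / -30.4 = 0.5329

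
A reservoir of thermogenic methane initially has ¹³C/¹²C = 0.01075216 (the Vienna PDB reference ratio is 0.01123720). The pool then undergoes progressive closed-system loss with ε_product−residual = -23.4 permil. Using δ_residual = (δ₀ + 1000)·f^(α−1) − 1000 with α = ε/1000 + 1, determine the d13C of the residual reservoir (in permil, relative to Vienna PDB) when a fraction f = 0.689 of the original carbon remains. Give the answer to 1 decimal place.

-34.8 permil

δ₀ = (0.01075216/0.01123720 − 1)×1000 = (0.956836 − 1)×1000 = -43.164 permil
α − 1 = ε/1000 = -0.0234
f^(α−1) = 0.689^(-0.0234) = 1.008755
δ_res = (-43.164 + 1000) × 1.008755 − 1000 = 965.213 − 1000 = -34.79 permil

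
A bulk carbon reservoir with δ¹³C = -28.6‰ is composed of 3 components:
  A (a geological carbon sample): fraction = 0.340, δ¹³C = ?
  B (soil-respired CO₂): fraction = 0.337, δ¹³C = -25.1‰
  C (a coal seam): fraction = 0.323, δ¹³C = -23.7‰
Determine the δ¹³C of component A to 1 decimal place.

Isotope mass balance: δ_bulk = Σ fᵢ·δᵢ.
-28.6 = 0.340×δ_A + 0.337×(-25.1) + 0.323×(-23.7)
0.340·δ_A = -28.6 − (-16.114) = -12.486
δ_A = -12.486 / 0.340 = -36.72‰

-36.7‰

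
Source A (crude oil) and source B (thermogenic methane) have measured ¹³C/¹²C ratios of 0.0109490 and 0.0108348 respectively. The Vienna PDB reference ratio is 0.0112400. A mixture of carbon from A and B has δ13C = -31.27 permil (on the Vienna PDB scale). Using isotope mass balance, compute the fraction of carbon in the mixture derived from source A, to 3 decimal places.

δ_A = (0.0109490/0.0112400 − 1)×1000 = (0.974110 − 1)×1000 = -25.890 permil
δ_B = (0.0108348/0.0112400 − 1)×1000 = (0.963950 − 1)×1000 = -36.050 permil
f_A = (δ_mix − δ_B)/(δ_A − δ_B) = (-31.27 − (-36.050))/(-25.890 − (-36.050))
f_A = 4.780 / 10.160 = 0.4704

0.470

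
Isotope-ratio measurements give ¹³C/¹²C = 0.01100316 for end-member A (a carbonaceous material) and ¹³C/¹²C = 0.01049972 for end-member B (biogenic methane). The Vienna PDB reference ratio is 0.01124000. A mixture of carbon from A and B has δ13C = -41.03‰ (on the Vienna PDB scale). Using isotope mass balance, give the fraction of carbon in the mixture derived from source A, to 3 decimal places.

0.554

δ_A = (0.01100316/0.01124000 − 1)×1000 = (0.978929 − 1)×1000 = -21.071‰
δ_B = (0.01049972/0.01124000 − 1)×1000 = (0.934139 − 1)×1000 = -65.861‰
f_A = (δ_mix − δ_B)/(δ_A − δ_B) = (-41.03 − (-65.861))/(-21.071 − (-65.861))
f_A = 24.831 / 44.790 = 0.5544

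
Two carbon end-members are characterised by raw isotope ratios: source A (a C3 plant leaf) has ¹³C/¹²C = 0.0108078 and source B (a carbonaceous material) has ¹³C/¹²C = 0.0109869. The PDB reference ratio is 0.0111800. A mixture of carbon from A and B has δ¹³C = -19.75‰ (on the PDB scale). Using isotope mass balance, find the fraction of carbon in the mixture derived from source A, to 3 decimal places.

δ_A = (0.0108078/0.0111800 − 1)×1000 = (0.966708 − 1)×1000 = -33.292‰
δ_B = (0.0109869/0.0111800 − 1)×1000 = (0.982728 − 1)×1000 = -17.272‰
f_A = (δ_mix − δ_B)/(δ_A − δ_B) = (-19.75 − (-17.272))/(-33.292 − (-17.272))
f_A = -2.478 / -16.020 = 0.1547

0.155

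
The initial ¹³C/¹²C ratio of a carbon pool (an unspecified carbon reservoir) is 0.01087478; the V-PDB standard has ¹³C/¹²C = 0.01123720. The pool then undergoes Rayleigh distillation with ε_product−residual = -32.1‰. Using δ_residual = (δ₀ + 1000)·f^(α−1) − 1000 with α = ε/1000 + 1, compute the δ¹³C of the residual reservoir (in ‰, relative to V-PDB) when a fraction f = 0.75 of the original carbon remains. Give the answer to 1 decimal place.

δ₀ = (0.01087478/0.01123720 − 1)×1000 = (0.967748 − 1)×1000 = -32.252‰
α − 1 = ε/1000 = -0.0321
f^(α−1) = 0.75^(-0.0321) = 1.009277
δ_res = (-32.252 + 1000) × 1.009277 − 1000 = 976.726 − 1000 = -23.27‰

-23.3‰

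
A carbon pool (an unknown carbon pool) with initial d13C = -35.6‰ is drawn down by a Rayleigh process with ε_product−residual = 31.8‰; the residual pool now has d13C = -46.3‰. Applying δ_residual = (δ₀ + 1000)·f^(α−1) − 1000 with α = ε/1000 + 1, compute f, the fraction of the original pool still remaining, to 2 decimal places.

α − 1 = ε/1000 = 0.0318
(δ_res + 1000)/(δ₀ + 1000) = (-46.3 + 1000)/(-35.6 + 1000) = 953.7/964.4 = 0.988905
f = 0.988905^(1/0.0318) = exp(ln(0.988905)/0.0318) = exp(-0.01116/0.0318)
f = exp(-0.3508) = 0.7041

0.70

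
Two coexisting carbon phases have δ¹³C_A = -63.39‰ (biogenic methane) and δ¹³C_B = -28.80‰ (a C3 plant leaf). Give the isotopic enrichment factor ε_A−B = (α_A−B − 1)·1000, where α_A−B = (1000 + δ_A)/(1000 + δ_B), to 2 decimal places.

α_A−B = (1000 + -63.39) / (1000 + -28.80) = 936.61 / 971.20 = 0.964384
ε_A−B = (0.964384 − 1) × 1000 = -35.616‰
(The approximation ε ≈ δ_A − δ_B would give -34.59‰.)

-35.62‰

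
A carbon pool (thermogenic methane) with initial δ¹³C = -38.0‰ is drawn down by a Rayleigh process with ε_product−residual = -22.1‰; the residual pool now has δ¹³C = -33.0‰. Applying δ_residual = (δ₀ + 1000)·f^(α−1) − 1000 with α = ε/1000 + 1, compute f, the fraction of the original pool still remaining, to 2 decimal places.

α − 1 = ε/1000 = -0.0221
(δ_res + 1000)/(δ₀ + 1000) = (-33.0 + 1000)/(-38.0 + 1000) = 967.0/962.0 = 1.005198
f = 1.005198^(1/-0.0221) = exp(ln(1.005198)/-0.0221) = exp(0.00518/-0.0221)
f = exp(-0.2346) = 0.7909

0.79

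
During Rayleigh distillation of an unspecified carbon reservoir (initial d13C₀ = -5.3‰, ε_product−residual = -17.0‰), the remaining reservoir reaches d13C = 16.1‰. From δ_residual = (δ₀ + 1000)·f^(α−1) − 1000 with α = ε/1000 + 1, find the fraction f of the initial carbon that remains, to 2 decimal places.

0.29

α − 1 = ε/1000 = -0.0170
(δ_res + 1000)/(δ₀ + 1000) = (16.1 + 1000)/(-5.3 + 1000) = 1016.1/994.7 = 1.021514
f = 1.021514^(1/-0.0170) = exp(ln(1.021514)/-0.0170) = exp(0.02129/-0.0170)
f = exp(-1.2521) = 0.2859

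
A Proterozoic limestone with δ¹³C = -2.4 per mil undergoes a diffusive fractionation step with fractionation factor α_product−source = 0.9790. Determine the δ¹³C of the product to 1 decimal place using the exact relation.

δ_product = (δ_source + 1000)·α − 1000
δ_product = (-2.4 + 1000) × 0.9790 − 1000
δ_product = 976.650 − 1000 = -23.35 per mil

-23.3 per mil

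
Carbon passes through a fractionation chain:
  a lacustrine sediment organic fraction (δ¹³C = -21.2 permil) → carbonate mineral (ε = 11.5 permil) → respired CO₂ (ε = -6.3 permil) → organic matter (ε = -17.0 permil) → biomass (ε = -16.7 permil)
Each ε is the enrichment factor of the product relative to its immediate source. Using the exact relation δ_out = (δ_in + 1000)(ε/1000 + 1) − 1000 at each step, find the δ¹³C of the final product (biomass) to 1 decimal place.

-49.1 permil

step 1: δ = (-21.20 + 1000)·(11.5/1000 + 1) − 1000 = -9.94 permil
step 2: δ = (-9.94 + 1000)·(-6.3/1000 + 1) − 1000 = -16.18 permil
step 3: δ = (-16.18 + 1000)·(-17.0/1000 + 1) − 1000 = -32.91 permil
step 4: δ = (-32.91 + 1000)·(-16.7/1000 + 1) − 1000 = -49.06 permil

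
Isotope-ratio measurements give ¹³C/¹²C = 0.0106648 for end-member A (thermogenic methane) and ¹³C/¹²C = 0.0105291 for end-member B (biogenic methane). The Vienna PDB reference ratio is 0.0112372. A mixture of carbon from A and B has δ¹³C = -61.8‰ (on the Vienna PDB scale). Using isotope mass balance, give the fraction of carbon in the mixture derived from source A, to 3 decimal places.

0.101

δ_A = (0.0106648/0.0112372 − 1)×1000 = (0.949062 − 1)×1000 = -50.938‰
δ_B = (0.0105291/0.0112372 − 1)×1000 = (0.936986 − 1)×1000 = -63.014‰
f_A = (δ_mix − δ_B)/(δ_A − δ_B) = (-61.8 − (-63.014))/(-50.938 − (-63.014))
f_A = 1.214 / 12.076 = 0.1005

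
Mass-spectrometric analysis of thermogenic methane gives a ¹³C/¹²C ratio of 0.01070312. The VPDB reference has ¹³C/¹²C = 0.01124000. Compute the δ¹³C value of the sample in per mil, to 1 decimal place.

-47.8 per mil

δ¹³C = (R_sample / R_standard − 1) × 1000
R_sample / R_standard = 0.01070312 / 0.01124000 = 0.952235
δ¹³C = (0.952235 − 1) × 1000 = -47.77 per mil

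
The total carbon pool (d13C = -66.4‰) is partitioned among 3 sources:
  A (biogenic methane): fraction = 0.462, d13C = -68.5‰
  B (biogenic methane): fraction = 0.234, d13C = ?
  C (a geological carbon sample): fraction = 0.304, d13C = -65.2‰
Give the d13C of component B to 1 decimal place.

-63.8‰

Isotope mass balance: δ_bulk = Σ fᵢ·δᵢ.
-66.4 = 0.462×(-68.5) + 0.234×δ_B + 0.304×(-65.2)
0.234·δ_B = -66.4 − (-51.468) = -14.932
δ_B = -14.932 / 0.234 = -63.81‰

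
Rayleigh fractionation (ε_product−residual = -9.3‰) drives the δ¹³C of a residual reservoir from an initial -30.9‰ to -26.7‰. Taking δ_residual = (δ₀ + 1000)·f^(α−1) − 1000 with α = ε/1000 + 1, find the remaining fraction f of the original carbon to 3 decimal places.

0.628

α − 1 = ε/1000 = -0.0093
(δ_res + 1000)/(δ₀ + 1000) = (-26.7 + 1000)/(-30.9 + 1000) = 973.3/969.1 = 1.004334
f = 1.004334^(1/-0.0093) = exp(ln(1.004334)/-0.0093) = exp(0.00432/-0.0093)
f = exp(-0.4650) = 0.6281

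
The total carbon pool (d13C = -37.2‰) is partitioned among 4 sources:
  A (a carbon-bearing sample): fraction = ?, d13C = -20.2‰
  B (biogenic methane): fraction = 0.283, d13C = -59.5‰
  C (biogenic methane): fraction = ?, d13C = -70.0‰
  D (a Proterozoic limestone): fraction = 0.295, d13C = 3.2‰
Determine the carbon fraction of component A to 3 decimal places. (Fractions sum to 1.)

Let f_A and f_C be the unknown fractions; fractions sum to 1 so f_A + f_C = 0.422.
Mass balance: Σ fᵢ·δᵢ = δ_bulk ⇒ f_A·(-20.2) + f_C·(-70.0) = -37.2 − (-15.895) = -21.306
Substitute f_C = 0.422 − f_A:
f_A·(-20.2 − -70.0) = -21.306 − 0.422×(-70.0) = 8.234
f_A = 8.234 / 49.8 = 0.1654

0.165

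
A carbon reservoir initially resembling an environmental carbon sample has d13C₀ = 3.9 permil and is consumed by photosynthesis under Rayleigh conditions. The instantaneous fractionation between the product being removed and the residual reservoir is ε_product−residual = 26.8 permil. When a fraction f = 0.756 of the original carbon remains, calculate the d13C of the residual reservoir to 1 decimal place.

-3.6 permil

Rayleigh residual: δ_res = (δ₀ + 1000)·f^(α−1) − 1000
α = ε/1000 + 1 = 1.02680, so α − 1 = 0.02680
f^(α−1) = 0.756^(0.02680) = 0.992532
δ_res = (3.9 + 1000) × 0.992532 − 1000 = 996.403 − 1000 = -3.60 permil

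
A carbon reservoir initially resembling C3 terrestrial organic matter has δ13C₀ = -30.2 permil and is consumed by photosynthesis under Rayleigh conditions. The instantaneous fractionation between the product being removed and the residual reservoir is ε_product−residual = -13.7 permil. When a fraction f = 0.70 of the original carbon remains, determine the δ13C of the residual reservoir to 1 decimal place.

-25.4 permil

Rayleigh residual: δ_res = (δ₀ + 1000)·f^(α−1) − 1000
α = ε/1000 + 1 = 0.98630, so α − 1 = -0.01370
f^(α−1) = 0.70^(-0.01370) = 1.004898
δ_res = (-30.2 + 1000) × 1.004898 − 1000 = 974.550 − 1000 = -25.45 permil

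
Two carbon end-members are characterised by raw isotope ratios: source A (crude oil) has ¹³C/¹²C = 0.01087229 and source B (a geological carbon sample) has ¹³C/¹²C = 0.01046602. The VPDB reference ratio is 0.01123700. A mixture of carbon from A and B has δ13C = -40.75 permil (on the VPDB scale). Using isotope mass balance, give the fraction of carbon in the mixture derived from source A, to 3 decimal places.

δ_A = (0.01087229/0.01123700 − 1)×1000 = (0.967544 − 1)×1000 = -32.456 permil
δ_B = (0.01046602/0.01123700 − 1)×1000 = (0.931389 − 1)×1000 = -68.611 permil
f_A = (δ_mix − δ_B)/(δ_A − δ_B) = (-40.75 − (-68.611))/(-32.456 − (-68.611))
f_A = 27.861 / 36.155 = 0.7706

0.771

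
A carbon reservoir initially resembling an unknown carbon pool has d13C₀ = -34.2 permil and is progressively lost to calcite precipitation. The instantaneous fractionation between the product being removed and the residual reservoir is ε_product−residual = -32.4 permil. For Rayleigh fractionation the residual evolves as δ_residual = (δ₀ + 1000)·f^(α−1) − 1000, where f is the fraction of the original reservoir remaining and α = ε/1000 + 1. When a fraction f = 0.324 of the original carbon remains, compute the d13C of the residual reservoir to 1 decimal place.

1.7 permil

Rayleigh residual: δ_res = (δ₀ + 1000)·f^(α−1) − 1000
α = ε/1000 + 1 = 0.96760, so α − 1 = -0.03240
f^(α−1) = 0.324^(-0.03240) = 1.037190
δ_res = (-34.2 + 1000) × 1.037190 − 1000 = 1001.718 − 1000 = 1.72 permil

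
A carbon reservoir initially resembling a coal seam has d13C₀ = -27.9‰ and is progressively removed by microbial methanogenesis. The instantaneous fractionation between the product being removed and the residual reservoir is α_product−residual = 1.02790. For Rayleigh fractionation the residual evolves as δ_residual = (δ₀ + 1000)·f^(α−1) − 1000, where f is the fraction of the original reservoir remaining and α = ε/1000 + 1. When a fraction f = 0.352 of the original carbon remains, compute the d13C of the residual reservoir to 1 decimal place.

Rayleigh residual: δ_res = (δ₀ + 1000)·f^(α−1) − 1000
α − 1 = 0.02790
f^(α−1) = 0.352^(0.02790) = 0.971289
δ_res = (-27.9 + 1000) × 0.971289 − 1000 = 944.190 − 1000 = -55.81‰

-55.8‰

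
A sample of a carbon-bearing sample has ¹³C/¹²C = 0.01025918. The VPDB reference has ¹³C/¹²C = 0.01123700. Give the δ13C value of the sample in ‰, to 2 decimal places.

-87.02‰

δ13C = (R_sample / R_standard − 1) × 1000
R_sample / R_standard = 0.01025918 / 0.01123700 = 0.912982
δ13C = (0.912982 − 1) × 1000 = -87.018‰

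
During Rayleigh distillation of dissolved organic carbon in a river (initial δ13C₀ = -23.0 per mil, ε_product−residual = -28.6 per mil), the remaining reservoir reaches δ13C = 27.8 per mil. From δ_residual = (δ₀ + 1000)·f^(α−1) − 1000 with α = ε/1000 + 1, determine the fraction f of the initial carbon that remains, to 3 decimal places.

α − 1 = ε/1000 = -0.0286
(δ_res + 1000)/(δ₀ + 1000) = (27.8 + 1000)/(-23.0 + 1000) = 1027.8/977.0 = 1.051996
f = 1.051996^(1/-0.0286) = exp(ln(1.051996)/-0.0286) = exp(0.05069/-0.0286)
f = exp(-1.7724) = 0.1699

0.170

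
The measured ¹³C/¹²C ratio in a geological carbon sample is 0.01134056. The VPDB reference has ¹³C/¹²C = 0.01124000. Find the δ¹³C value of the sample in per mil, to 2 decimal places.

8.95 per mil

δ¹³C = (R_sample / R_standard − 1) × 1000
R_sample / R_standard = 0.01134056 / 0.01124000 = 1.008947
δ¹³C = (1.008947 − 1) × 1000 = 8.947 per mil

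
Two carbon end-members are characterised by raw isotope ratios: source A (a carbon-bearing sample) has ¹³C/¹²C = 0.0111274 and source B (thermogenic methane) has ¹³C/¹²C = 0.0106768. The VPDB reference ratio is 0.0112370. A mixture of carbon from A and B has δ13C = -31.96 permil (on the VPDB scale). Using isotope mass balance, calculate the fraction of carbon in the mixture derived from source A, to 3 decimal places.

δ_A = (0.0111274/0.0112370 − 1)×1000 = (0.990247 − 1)×1000 = -9.753 permil
δ_B = (0.0106768/0.0112370 − 1)×1000 = (0.950147 − 1)×1000 = -49.853 permil
f_A = (δ_mix − δ_B)/(δ_A − δ_B) = (-31.96 − (-49.853))/(-9.753 − (-49.853))
f_A = 17.893 / 40.100 = 0.4462

0.446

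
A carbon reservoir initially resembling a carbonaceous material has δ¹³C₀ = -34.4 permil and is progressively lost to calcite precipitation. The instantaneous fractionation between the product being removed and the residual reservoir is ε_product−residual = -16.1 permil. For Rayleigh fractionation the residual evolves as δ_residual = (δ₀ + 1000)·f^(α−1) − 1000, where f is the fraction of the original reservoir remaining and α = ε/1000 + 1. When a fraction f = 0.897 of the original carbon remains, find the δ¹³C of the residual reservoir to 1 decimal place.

-32.7 permil

Rayleigh residual: δ_res = (δ₀ + 1000)·f^(α−1) − 1000
α = ε/1000 + 1 = 0.98390, so α − 1 = -0.01610
f^(α−1) = 0.897^(-0.01610) = 1.001752
δ_res = (-34.4 + 1000) × 1.001752 − 1000 = 967.291 − 1000 = -32.71 permil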